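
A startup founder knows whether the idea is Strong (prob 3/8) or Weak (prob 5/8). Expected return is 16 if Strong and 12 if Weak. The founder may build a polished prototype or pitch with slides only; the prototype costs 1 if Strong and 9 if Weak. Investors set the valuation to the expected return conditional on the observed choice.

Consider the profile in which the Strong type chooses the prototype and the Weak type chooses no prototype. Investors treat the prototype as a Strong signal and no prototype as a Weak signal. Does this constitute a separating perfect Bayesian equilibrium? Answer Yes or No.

Under these beliefs, the prototype earns valuation 16 and no prototype earns valuation 12.
Strong: the prototype nets 16 − 1 = 15; no prototype nets 12. Strong prefers the prototype.
Weak: the prototype nets 16 − 9 = 7; no prototype nets 12. Weak prefers no prototype.
Neither type deviates, so the separating profile is an equilibrium.

Yes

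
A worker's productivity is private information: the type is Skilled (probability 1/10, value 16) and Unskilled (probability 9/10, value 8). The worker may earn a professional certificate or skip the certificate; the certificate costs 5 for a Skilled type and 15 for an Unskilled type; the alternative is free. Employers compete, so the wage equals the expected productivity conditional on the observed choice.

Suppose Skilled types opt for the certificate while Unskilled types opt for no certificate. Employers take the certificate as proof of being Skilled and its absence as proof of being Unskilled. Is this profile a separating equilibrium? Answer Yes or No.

Under these beliefs, the certificate earns wage 16 and no certificate earns wage 8.
Skilled: the certificate nets 16 − 5 = 11; no certificate nets 8. Skilled prefers the certificate.
Unskilled: the certificate nets 16 − 15 = 1; no certificate nets 8. Unskilled prefers no certificate.
Neither type deviates, so the separating profile is an equilibrium.

Yes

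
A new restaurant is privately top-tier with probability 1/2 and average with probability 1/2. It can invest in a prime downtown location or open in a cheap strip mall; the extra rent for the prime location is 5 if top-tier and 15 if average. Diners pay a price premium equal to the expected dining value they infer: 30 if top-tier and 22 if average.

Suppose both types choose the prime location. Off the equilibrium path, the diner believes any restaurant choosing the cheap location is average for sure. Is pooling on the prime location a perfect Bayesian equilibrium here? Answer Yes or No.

No

On path, the diner holds the prior and pays 1/2·30 + 1/2·22 = 26. Off path (the cheap location), believing average, it pays 22.
top-tier: the prime location nets 26 − 5 = 21; the cheap location nets 22. top-tier would deviate.
average: the prime location nets 26 − 15 = 11; the cheap location nets 22. average would deviate.
A type deviates, so pooling fails.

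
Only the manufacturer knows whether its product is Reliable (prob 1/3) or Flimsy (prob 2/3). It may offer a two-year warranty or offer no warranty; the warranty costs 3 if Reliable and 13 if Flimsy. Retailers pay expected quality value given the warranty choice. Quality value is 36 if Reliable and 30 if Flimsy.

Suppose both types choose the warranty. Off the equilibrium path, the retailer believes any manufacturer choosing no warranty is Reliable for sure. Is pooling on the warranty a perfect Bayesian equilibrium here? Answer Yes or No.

On path, the retailer holds the prior and pays 1/3·36 + 2/3·30 = 32. Off path (no warranty), believing Reliable, it pays 36.
Reliable: the warranty nets 32 − 3 = 29; no warranty nets 36. Reliable would deviate.
Flimsy: the warranty nets 32 − 13 = 19; no warranty nets 36. Flimsy would deviate.
A type deviates, so pooling fails.

No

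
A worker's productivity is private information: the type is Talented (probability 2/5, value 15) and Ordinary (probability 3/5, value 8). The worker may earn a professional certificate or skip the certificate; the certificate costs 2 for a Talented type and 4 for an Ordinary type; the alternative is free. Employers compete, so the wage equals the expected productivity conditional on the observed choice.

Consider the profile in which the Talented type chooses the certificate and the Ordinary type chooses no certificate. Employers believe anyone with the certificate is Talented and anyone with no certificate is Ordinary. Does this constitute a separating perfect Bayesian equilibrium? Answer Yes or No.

No

Under these beliefs, the certificate earns wage 15 and no certificate earns wage 8.
Talented: the certificate nets 15 − 2 = 13; no certificate nets 8. Talented prefers the certificate.
Ordinary: the certificate nets 15 − 4 = 11; no certificate nets 8. Ordinary would deviate to the certificate.
Ordinary has a profitable deviation, so the profile is not an equilibrium.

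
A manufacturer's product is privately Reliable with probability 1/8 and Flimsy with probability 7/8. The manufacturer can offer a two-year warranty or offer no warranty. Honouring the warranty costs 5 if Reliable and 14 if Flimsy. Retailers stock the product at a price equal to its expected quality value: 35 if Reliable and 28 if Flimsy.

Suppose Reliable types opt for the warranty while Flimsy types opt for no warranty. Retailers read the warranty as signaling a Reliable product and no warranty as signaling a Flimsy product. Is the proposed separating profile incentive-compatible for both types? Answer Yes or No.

Under these beliefs, the warranty earns price 35 and no warranty earns price 28.
Reliable: the warranty nets 35 − 5 = 30; no warranty nets 28. Reliable prefers the warranty.
Flimsy: the warranty nets 35 − 14 = 21; no warranty nets 28. Flimsy prefers no warranty.
Neither type deviates, so the separating profile is an equilibrium.

Yes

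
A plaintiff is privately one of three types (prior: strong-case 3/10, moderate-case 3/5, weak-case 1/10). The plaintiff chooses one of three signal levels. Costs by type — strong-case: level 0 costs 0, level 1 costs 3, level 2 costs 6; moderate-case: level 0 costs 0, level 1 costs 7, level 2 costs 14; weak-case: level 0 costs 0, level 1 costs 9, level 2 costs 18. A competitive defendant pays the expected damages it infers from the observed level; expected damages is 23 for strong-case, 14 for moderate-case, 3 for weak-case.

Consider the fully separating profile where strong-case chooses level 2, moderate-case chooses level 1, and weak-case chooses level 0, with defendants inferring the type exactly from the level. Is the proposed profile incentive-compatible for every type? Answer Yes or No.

No

Separating settlements: level 2 → 23, level 1 → 14, level 0 → 3.
strong-case (assigned level 2): level 0: 3 − 0 = 3; level 1: 14 − 3 = 11; level 2: 23 − 6 = 17. strong-case stays.
moderate-case (assigned level 1): level 0: 3 − 0 = 3; level 1: 14 − 7 = 7; level 2: 23 − 14 = 9. moderate-case prefers level 2.
weak-case (assigned level 0): level 0: 3 − 0 = 3; level 1: 14 − 9 = 5; level 2: 23 − 18 = 5. weak-case prefers level 1.
At least one type deviates; the separating profile fails.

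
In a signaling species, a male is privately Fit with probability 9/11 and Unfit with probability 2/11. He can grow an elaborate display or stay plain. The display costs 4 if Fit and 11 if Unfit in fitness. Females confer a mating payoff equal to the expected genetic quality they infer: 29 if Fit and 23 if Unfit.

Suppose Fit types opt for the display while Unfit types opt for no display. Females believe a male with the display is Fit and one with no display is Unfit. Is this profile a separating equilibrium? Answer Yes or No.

Yes

Under these beliefs, the display earns mating payoff 29 and no display earns mating payoff 23.
Fit: the display nets 29 − 4 = 25; no display nets 23. Fit prefers the display.
Unfit: the display nets 29 − 11 = 18; no display nets 23. Unfit prefers no display.
Neither type deviates, so the separating profile is an equilibrium.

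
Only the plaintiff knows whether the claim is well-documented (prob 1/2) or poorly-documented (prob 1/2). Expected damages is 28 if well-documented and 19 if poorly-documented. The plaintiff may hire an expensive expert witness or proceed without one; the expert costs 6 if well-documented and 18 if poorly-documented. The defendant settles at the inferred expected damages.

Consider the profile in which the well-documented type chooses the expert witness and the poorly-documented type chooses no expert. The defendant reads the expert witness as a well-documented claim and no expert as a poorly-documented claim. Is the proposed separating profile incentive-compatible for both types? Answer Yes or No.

Yes

Under these beliefs, the expert witness earns settlement 28 and no expert earns settlement 19.
well-documented: the expert witness nets 28 − 6 = 22; no expert nets 19. well-documented prefers the expert witness.
poorly-documented: the expert witness nets 28 − 18 = 10; no expert nets 19. poorly-documented prefers no expert.
Neither type deviates, so the separating profile is an equilibrium.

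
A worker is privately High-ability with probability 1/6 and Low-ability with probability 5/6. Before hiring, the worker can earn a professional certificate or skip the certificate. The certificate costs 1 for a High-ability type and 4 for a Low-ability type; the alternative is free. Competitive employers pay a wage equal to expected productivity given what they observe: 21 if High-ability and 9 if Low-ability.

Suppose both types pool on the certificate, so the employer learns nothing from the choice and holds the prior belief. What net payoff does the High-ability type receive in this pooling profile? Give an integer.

10

Pooled wage = 1/6·21 + 5/6·9 = 11.
High-ability pays cost 1 for the certificate, so net payoff = 11 − 1 = 10.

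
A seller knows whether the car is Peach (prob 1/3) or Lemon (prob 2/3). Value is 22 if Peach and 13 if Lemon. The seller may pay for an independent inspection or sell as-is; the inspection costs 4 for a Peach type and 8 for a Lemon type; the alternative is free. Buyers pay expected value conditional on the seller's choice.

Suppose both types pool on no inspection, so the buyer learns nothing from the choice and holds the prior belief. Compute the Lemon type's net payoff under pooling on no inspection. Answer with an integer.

16

Pooled price = 1/3·22 + 2/3·13 = 16.
Lemon pays no cost for no inspection, so net payoff = 16.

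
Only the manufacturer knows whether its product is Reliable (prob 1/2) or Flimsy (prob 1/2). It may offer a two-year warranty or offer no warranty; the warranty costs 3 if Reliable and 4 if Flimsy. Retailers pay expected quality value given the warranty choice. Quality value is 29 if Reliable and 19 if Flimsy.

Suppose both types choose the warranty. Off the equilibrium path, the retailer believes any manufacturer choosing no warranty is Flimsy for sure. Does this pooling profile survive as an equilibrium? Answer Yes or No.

On path, the retailer holds the prior and pays 1/2·29 + 1/2·19 = 24. Off path (no warranty), believing Flimsy, it pays 19.
Reliable: the warranty nets 24 − 3 = 21; no warranty nets 19. Reliable stays.
Flimsy: the warranty nets 24 − 4 = 20; no warranty nets 19. Flimsy stays.
No type deviates, so pooling is sustained.

Yes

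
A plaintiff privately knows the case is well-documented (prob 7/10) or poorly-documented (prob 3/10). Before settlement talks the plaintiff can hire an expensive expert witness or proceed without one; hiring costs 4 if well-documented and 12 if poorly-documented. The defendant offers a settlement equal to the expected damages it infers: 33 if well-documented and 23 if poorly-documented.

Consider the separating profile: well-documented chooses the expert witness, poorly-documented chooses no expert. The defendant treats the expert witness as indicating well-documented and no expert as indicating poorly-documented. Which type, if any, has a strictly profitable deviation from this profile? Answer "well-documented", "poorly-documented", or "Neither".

The expert witness pays 33; no expert pays 23.
well-documented: assigned the expert witness, nets 33 − 4 = 29; deviating to no expert nets 23.
poorly-documented: assigned no expert, nets 23; deviating to the expert witness nets 33 − 12 = 21.
Both types strictly prefer their assigned action; no profitable deviation.

Neither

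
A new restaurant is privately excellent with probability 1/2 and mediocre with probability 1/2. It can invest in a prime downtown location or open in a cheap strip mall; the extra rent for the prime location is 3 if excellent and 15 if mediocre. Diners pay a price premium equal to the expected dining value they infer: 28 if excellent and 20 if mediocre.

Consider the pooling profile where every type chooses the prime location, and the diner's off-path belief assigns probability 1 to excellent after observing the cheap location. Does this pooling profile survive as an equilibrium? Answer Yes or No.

No

On path, the diner holds the prior and pays 1/2·28 + 1/2·20 = 24. Off path (the cheap location), believing excellent, it pays 28.
excellent: the prime location nets 24 − 3 = 21; the cheap location nets 28. excellent would deviate.
mediocre: the prime location nets 24 − 15 = 9; the cheap location nets 28. mediocre would deviate.
A type deviates, so pooling fails.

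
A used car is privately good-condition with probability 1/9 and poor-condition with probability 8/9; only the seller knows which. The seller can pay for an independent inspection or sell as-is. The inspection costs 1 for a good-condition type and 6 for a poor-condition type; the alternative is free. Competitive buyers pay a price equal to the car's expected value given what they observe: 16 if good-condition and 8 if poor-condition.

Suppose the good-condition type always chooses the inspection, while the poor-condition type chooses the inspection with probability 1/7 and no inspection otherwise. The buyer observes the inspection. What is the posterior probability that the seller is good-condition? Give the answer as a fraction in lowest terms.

P(the inspection) = (1/9)·1 + (8/9)·(1/7) = 5/21.
By Bayes' rule, P(good-condition | the inspection) = (1/9) / (5/21) = 7/15.

7/15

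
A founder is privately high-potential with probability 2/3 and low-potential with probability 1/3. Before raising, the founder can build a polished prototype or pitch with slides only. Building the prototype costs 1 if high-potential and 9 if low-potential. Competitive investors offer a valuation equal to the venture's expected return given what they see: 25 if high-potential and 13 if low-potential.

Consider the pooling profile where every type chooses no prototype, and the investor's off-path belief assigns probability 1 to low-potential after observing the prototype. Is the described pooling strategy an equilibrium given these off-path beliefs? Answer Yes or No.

On path, the investor holds the prior and pays 2/3·25 + 1/3·13 = 21. Off path (the prototype), believing low-potential, it pays 13.
high-potential: no prototype nets 21; the prototype nets 13 − 1 = 12. high-potential stays.
low-potential: no prototype nets 21; the prototype nets 13 − 9 = 4. low-potential stays.
No type deviates, so pooling is sustained.

Yes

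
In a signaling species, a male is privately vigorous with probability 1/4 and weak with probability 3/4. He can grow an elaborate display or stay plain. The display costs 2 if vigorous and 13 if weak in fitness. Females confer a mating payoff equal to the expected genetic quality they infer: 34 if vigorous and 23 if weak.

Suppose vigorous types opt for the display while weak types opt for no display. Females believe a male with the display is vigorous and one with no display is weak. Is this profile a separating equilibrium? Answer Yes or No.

Under these beliefs, the display earns mating payoff 34 and no display earns mating payoff 23.
vigorous: the display nets 34 − 2 = 32; no display nets 23. vigorous prefers the display.
weak: the display nets 34 − 13 = 21; no display nets 23. weak prefers no display.
Neither type deviates, so the separating profile is an equilibrium.

Yes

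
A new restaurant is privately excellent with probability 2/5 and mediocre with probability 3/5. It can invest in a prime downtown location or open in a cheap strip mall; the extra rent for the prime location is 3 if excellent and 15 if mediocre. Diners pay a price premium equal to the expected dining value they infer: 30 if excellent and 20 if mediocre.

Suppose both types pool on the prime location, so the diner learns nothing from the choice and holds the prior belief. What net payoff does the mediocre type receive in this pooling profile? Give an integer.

9

Pooled price premium = 2/5·30 + 3/5·20 = 24.
mediocre pays cost 15 for the prime location, so net payoff = 24 − 15 = 9.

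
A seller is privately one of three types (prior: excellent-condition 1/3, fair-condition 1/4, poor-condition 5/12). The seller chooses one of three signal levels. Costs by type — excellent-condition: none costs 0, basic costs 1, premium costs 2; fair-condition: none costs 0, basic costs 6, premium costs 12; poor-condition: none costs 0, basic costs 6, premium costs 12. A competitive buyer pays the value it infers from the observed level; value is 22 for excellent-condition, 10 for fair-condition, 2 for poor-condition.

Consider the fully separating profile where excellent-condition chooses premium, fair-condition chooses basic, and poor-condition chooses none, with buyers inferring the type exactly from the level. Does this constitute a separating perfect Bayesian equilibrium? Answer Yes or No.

Separating prices: premium → 22, basic → 10, none → 2.
excellent-condition (assigned premium): none: 2 − 0 = 2; basic: 10 − 1 = 9; premium: 22 − 2 = 20. excellent-condition stays.
fair-condition (assigned basic): none: 2 − 0 = 2; basic: 10 − 6 = 4; premium: 22 − 12 = 10. fair-condition prefers premium.
poor-condition (assigned none): none: 2 − 0 = 2; basic: 10 − 6 = 4; premium: 22 − 12 = 10. poor-condition prefers premium.
At least one type deviates; the separating profile fails.

No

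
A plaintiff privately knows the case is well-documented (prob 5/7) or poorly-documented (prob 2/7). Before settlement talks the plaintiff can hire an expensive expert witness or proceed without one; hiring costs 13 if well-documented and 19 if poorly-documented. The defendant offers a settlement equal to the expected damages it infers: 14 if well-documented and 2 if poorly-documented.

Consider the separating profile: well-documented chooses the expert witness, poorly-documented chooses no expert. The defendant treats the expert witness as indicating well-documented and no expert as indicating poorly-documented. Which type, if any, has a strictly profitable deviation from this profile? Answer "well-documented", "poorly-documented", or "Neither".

The expert witness pays 14; no expert pays 2.
well-documented: assigned the expert witness, nets 14 − 13 = 1; deviating to no expert nets 2.
poorly-documented: assigned no expert, nets 2; deviating to the expert witness nets 14 − 19 = -5.
The well-documented type gains 1 by deviating.

well-documented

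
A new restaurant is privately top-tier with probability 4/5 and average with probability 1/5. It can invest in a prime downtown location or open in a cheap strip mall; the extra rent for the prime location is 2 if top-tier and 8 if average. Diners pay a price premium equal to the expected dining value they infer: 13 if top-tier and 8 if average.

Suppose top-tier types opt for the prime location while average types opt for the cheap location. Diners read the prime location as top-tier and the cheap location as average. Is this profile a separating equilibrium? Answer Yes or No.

Under these beliefs, the prime location earns price premium 13 and the cheap location earns price premium 8.
top-tier: the prime location nets 13 − 2 = 11; the cheap location nets 8. top-tier prefers the prime location.
average: the prime location nets 13 − 8 = 5; the cheap location nets 8. average prefers the cheap location.
Neither type deviates, so the separating profile is an equilibrium.

Yes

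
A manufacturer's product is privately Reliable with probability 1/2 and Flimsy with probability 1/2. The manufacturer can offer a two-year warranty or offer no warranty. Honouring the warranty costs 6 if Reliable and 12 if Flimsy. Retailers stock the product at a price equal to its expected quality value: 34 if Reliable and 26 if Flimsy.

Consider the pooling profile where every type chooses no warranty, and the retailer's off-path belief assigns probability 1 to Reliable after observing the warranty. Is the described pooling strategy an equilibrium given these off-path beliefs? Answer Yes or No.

Yes

On path, the retailer holds the prior and pays 1/2·34 + 1/2·26 = 30. Off path (the warranty), believing Reliable, it pays 34.
Reliable: no warranty nets 30; the warranty nets 34 − 6 = 28. Reliable stays.
Flimsy: no warranty nets 30; the warranty nets 34 − 12 = 22. Flimsy stays.
No type deviates, so pooling is sustained.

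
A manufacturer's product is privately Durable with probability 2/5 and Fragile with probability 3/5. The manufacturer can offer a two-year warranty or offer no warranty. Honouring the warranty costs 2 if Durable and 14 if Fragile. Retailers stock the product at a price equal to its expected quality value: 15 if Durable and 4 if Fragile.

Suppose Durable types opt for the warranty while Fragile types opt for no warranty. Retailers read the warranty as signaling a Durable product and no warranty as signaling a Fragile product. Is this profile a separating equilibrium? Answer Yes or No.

Yes

Under these beliefs, the warranty earns price 15 and no warranty earns price 4.
Durable: the warranty nets 15 − 2 = 13; no warranty nets 4. Durable prefers the warranty.
Fragile: the warranty nets 15 − 14 = 1; no warranty nets 4. Fragile prefers no warranty.
Neither type deviates, so the separating profile is an equilibrium.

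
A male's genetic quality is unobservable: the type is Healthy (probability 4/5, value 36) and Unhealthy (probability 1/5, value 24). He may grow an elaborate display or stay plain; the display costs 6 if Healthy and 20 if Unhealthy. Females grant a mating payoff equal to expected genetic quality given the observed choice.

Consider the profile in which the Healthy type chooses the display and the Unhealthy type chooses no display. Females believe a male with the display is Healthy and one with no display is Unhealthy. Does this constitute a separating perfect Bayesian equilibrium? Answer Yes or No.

Yes

Under these beliefs, the display earns mating payoff 36 and no display earns mating payoff 24.
Healthy: the display nets 36 − 6 = 30; no display nets 24. Healthy prefers the display.
Unhealthy: the display nets 36 − 20 = 16; no display nets 24. Unhealthy prefers no display.
Neither type deviates, so the separating profile is an equilibrium.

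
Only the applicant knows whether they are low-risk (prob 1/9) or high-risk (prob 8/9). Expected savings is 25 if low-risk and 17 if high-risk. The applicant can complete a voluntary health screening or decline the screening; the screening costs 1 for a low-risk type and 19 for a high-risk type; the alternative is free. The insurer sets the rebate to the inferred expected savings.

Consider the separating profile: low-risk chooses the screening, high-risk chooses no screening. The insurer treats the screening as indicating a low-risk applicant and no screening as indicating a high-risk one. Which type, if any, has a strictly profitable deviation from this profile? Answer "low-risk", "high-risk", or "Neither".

The screening pays 25; no screening pays 17.
low-risk: assigned the screening, nets 25 − 1 = 24; deviating to no screening nets 17.
high-risk: assigned no screening, nets 17; deviating to the screening nets 25 − 19 = 6.
Both types strictly prefer their assigned action; no profitable deviation.

Neither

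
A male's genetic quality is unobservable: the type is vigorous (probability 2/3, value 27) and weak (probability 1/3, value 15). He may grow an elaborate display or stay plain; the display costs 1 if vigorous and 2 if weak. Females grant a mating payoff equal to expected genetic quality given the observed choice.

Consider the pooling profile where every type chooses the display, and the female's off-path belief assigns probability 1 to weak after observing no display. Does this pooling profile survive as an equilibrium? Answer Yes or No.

On path, the female holds the prior and pays 2/3·27 + 1/3·15 = 23. Off path (no display), believing weak, it pays 15.
vigorous: the display nets 23 − 1 = 22; no display nets 15. vigorous stays.
weak: the display nets 23 − 2 = 21; no display nets 15. weak stays.
No type deviates, so pooling is sustained.

Yes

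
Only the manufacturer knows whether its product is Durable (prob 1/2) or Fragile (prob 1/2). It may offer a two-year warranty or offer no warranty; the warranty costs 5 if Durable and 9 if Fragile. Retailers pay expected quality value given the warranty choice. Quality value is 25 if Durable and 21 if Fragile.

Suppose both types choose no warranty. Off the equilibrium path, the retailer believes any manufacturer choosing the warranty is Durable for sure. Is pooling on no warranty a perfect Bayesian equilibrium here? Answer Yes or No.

On path, the retailer holds the prior and pays 1/2·25 + 1/2·21 = 23. Off path (the warranty), believing Durable, it pays 25.
Durable: no warranty nets 23; the warranty nets 25 − 5 = 20. Durable stays.
Fragile: no warranty nets 23; the warranty nets 25 − 9 = 16. Fragile stays.
No type deviates, so pooling is sustained.

Yes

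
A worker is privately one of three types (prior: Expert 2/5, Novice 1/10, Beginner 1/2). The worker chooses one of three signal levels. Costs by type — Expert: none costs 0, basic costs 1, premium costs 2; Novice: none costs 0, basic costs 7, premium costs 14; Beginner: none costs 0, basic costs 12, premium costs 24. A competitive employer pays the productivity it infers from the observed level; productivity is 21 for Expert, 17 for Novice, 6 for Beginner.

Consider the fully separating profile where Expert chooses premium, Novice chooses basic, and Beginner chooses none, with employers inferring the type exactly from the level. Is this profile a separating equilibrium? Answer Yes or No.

Yes

Separating wages: premium → 21, basic → 17, none → 6.
Expert (assigned premium): none: 6 − 0 = 6; basic: 17 − 1 = 16; premium: 21 − 2 = 19. Expert stays.
Novice (assigned basic): none: 6 − 0 = 6; basic: 17 − 7 = 10; premium: 21 − 14 = 7. Novice stays.
Beginner (assigned none): none: 6 − 0 = 6; basic: 17 − 12 = 5; premium: 21 − 24 = -3. Beginner stays.
Every type prefers its assigned level; separation holds.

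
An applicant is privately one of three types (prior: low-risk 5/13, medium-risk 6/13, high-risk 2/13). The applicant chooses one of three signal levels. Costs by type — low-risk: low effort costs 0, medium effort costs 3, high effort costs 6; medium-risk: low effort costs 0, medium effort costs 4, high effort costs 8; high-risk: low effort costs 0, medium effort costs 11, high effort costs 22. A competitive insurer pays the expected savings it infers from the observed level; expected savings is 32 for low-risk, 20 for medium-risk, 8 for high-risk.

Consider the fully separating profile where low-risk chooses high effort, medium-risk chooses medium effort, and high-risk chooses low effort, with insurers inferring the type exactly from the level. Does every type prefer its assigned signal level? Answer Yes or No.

Separating rebates: high effort → 32, medium effort → 20, low effort → 8.
low-risk (assigned high effort): low effort: 8 − 0 = 8; medium effort: 20 − 3 = 17; high effort: 32 − 6 = 26. low-risk stays.
medium-risk (assigned medium effort): low effort: 8 − 0 = 8; medium effort: 20 − 4 = 16; high effort: 32 − 8 = 24. medium-risk prefers high effort.
high-risk (assigned low effort): low effort: 8 − 0 = 8; medium effort: 20 − 11 = 9; high effort: 32 − 22 = 10. high-risk prefers high effort.
At least one type deviates; the separating profile fails.

No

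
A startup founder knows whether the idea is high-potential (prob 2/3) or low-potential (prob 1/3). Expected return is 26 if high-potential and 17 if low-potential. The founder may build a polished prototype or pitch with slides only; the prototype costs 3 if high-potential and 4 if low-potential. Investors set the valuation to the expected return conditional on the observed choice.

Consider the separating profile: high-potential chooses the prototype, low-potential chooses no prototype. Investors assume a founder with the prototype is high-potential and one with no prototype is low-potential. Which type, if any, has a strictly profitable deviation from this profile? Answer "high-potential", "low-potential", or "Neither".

low-potential

The prototype pays 26; no prototype pays 17.
high-potential: assigned the prototype, nets 26 − 3 = 23; deviating to no prototype nets 17.
low-potential: assigned no prototype, nets 17; deviating to the prototype nets 26 − 4 = 22.
The low-potential type gains 5 by deviating.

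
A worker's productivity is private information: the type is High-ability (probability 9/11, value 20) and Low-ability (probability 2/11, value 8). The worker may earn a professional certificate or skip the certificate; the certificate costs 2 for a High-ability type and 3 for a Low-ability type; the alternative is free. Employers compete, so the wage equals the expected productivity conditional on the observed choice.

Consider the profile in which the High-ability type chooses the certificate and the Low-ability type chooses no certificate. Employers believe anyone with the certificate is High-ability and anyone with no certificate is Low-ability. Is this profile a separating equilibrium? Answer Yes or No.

No

Under these beliefs, the certificate earns wage 20 and no certificate earns wage 8.
High-ability: the certificate nets 20 − 2 = 18; no certificate nets 8. High-ability prefers the certificate.
Low-ability: the certificate nets 20 − 3 = 17; no certificate nets 8. Low-ability would deviate to the certificate.
Low-ability has a profitable deviation, so the profile is not an equilibrium.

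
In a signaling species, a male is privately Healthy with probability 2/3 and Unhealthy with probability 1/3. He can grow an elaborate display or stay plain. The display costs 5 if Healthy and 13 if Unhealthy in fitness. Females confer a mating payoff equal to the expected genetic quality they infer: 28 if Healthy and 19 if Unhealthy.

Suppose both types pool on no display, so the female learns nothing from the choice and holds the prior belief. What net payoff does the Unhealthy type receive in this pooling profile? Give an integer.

25

Pooled mating payoff = 2/3·28 + 1/3·19 = 25.
Unhealthy pays no cost for no display, so net payoff = 25.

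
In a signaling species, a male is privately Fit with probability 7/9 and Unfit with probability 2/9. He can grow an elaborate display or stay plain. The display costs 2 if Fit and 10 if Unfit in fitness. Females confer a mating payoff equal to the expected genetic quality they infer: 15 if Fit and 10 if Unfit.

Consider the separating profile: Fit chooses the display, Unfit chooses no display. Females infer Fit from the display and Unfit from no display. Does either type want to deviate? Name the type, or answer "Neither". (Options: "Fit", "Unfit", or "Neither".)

The display pays 15; no display pays 10.
Fit: assigned the display, nets 15 − 2 = 13; deviating to no display nets 10.
Unfit: assigned no display, nets 10; deviating to the display nets 15 − 10 = 5.
Both types strictly prefer their assigned action; no profitable deviation.

Neither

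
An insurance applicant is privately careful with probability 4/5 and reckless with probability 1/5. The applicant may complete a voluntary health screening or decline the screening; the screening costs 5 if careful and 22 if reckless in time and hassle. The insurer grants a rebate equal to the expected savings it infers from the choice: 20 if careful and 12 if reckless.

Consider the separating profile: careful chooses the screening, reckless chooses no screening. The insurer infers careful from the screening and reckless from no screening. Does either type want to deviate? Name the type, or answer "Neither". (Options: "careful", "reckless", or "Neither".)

The screening pays 20; no screening pays 12.
careful: assigned the screening, nets 20 − 5 = 15; deviating to no screening nets 12.
reckless: assigned no screening, nets 12; deviating to the screening nets 20 − 22 = -2.
Both types strictly prefer their assigned action; no profitable deviation.

Neither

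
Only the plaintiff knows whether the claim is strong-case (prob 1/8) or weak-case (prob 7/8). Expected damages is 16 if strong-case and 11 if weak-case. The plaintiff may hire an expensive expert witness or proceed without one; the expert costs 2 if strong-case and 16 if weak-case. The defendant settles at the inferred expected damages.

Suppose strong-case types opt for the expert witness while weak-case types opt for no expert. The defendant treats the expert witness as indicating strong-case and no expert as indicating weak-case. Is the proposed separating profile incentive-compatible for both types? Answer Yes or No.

Yes

Under these beliefs, the expert witness earns settlement 16 and no expert earns settlement 11.
strong-case: the expert witness nets 16 − 2 = 14; no expert nets 11. strong-case prefers the expert witness.
weak-case: the expert witness nets 16 − 16 = 0; no expert nets 11. weak-case prefers no expert.
Neither type deviates, so the separating profile is an equilibrium.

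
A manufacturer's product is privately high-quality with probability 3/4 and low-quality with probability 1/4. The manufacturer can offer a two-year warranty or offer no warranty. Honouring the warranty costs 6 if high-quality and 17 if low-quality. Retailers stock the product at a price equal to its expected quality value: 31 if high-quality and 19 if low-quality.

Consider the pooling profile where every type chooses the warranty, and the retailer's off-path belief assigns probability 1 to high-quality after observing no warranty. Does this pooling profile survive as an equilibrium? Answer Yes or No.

No

On path, the retailer holds the prior and pays 3/4·31 + 1/4·19 = 28. Off path (no warranty), believing high-quality, it pays 31.
high-quality: the warranty nets 28 − 6 = 22; no warranty nets 31. high-quality would deviate.
low-quality: the warranty nets 28 − 17 = 11; no warranty nets 31. low-quality would deviate.
A type deviates, so pooling fails.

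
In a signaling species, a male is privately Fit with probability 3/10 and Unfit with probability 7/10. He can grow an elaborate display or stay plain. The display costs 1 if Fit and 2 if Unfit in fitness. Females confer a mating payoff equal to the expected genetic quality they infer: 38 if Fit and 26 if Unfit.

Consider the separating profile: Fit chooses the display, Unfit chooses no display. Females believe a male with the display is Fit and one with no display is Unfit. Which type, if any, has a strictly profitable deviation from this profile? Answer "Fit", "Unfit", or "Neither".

Unfit

The display pays 38; no display pays 26.
Fit: assigned the display, nets 38 − 1 = 37; deviating to no display nets 26.
Unfit: assigned no display, nets 26; deviating to the display nets 38 − 2 = 36.
The Unfit type gains 10 by deviating.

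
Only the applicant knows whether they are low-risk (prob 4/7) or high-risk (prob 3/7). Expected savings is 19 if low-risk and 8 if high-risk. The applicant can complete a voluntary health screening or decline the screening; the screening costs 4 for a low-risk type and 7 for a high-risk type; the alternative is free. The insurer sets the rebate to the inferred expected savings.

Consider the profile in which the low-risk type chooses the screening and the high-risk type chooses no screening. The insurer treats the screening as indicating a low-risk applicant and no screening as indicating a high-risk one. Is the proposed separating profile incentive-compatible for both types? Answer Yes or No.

No

Under these beliefs, the screening earns rebate 19 and no screening earns rebate 8.
low-risk: the screening nets 19 − 4 = 15; no screening nets 8. low-risk prefers the screening.
high-risk: the screening nets 19 − 7 = 12; no screening nets 8. high-risk would deviate to the screening.
high-risk has a profitable deviation, so the profile is not an equilibrium.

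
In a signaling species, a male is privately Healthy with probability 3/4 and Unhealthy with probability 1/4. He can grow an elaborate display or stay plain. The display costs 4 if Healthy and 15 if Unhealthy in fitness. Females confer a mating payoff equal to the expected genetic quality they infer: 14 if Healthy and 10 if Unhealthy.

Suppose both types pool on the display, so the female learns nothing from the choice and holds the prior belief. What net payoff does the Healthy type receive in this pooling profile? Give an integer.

9

Pooled mating payoff = 3/4·14 + 1/4·10 = 13.
Healthy pays cost 4 for the display, so net payoff = 13 − 4 = 9.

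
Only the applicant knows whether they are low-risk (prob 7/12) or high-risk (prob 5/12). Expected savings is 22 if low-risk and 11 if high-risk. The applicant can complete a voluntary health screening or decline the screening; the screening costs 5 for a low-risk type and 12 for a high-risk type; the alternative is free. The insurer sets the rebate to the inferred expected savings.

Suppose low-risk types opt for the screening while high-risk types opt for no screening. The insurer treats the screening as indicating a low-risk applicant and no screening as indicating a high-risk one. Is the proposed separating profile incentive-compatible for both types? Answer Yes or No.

Yes

Under these beliefs, the screening earns rebate 22 and no screening earns rebate 11.
low-risk: the screening nets 22 − 5 = 17; no screening nets 11. low-risk prefers the screening.
high-risk: the screening nets 22 − 12 = 10; no screening nets 11. high-risk prefers no screening.
Neither type deviates, so the separating profile is an equilibrium.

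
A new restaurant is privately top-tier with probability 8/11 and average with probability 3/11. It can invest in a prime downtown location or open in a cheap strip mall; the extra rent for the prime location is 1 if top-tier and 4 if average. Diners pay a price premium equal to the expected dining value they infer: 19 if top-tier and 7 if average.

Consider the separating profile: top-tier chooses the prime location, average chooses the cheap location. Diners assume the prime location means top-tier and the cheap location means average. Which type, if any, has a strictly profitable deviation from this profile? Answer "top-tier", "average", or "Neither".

average

The prime location pays 19; the cheap location pays 7.
top-tier: assigned the prime location, nets 19 − 1 = 18; deviating to the cheap location nets 7.
average: assigned the cheap location, nets 7; deviating to the prime location nets 19 − 4 = 15.
The average type gains 8 by deviating.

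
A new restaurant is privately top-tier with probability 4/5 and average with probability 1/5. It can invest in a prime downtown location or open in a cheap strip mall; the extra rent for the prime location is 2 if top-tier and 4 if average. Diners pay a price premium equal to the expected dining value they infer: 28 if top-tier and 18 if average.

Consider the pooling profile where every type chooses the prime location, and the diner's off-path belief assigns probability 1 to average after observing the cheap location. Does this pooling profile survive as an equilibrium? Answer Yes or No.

On path, the diner holds the prior and pays 4/5·28 + 1/5·18 = 26. Off path (the cheap location), believing average, it pays 18.
top-tier: the prime location nets 26 − 2 = 24; the cheap location nets 18. top-tier stays.
average: the prime location nets 26 − 4 = 22; the cheap location nets 18. average stays.
No type deviates, so pooling is sustained.

Yes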